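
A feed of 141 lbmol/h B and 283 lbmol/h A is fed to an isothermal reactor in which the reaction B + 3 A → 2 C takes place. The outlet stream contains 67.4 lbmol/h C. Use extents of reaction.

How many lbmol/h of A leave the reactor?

182 lbmol/h

For C: n = n₀ + 2ξ → 67.4 = 0 + 2ξ, giving ξ = 33.7 lbmol/h.
Outlet amounts (n = n₀ + ν ξ):
  B: 141 − 1(33.7) = 107.3
  A: 283 − 3(33.7) = 181.9
  C: 0 + 2(33.7) = 67.4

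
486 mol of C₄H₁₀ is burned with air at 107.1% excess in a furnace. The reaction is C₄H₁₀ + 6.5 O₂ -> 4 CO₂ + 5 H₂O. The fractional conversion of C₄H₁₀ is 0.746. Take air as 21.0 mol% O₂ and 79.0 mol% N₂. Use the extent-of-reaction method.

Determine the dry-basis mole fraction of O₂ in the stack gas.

0.138

Stoichiometric O₂ = 6.5 × 486 = 3159 mol; O₂ fed = 3159 × 2.071 = 6542 mol.
N₂ fed = 6542 × 79/21 = 24610 mol.
Fuel reacted = 0.746 × 486 → ξ = 362.6 mol.
Outlet (n = n₀ + ν ξ):
  C₄H₁₀: 486 − 1(362.6) = 123.4
  O₂: 6542 − 6.5(362.6) = 4186
  N₂: 24610 (inert)
  CO₂: 0 + 4(362.6) = 1450
  H₂O: 0 + 5(362.6) = 1813
Dry total = 30370 mol; y_O₂ (dry) = 4186 / 30370 = 0.1378.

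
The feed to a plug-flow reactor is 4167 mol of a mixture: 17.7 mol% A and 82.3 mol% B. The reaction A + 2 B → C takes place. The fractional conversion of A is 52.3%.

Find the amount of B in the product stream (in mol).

A reacted = 0.523 × 737.6 = 385.7 mol; ν_A = −1, so ξ = 385.7/1 = 385.7 mol.
Outlet amounts (n = n₀ + ν ξ):
  A: 737.6 − 1(385.7) = 351.8
  B: 3429 − 2(385.7) = 2658
  C: 0 + 1(385.7) = 385.7

2660 mol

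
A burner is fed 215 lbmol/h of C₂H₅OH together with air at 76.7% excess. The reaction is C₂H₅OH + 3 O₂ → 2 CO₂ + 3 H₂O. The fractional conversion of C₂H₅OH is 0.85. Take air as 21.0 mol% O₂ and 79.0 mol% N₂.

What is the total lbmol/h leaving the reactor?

5820 lbmol/h

Stoichiometric O₂ = 3 × 215 = 645 lbmol/h; O₂ fed = 645 × 1.767 = 1140 lbmol/h.
N₂ fed = 1140 × 79/21 = 4287 lbmol/h.
Fuel reacted = 0.85 × 215 → ξ = 182.8 lbmol/h.
Outlet (n = n₀ + ν ξ):
  C₂H₅OH: 215 − 1(182.8) = 32.25
  O₂: 1140 − 3(182.8) = 591.5
  N₂: 4287 (inert)
  CO₂: 0 + 2(182.8) = 365.5
  H₂O: 0 + 3(182.8) = 548.2
Total out = 32.25 + 591.5 + 4287 + 365.5 + 548.2 = 5825 lbmol/h.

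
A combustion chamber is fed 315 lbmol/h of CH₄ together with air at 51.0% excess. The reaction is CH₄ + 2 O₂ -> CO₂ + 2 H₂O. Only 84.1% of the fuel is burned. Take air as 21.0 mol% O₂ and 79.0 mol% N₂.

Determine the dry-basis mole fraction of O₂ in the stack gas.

Stoichiometric O₂ = 2 × 315 = 630 lbmol/h; O₂ fed = 630 × 1.510 = 951.3 lbmol/h.
N₂ fed = 951.3 × 79/21 = 3579 lbmol/h.
Fuel reacted = 0.841 × 315 → ξ = 264.9 lbmol/h.
Outlet (n = n₀ + ν ξ):
  CH₄: 315 − 1(264.9) = 50.09
  O₂: 951.3 − 2(264.9) = 421.5
  N₂: 3579 (inert)
  CO₂: 0 + 1(264.9) = 264.9
  H₂O: 0 + 2(264.9) = 529.8
Dry total = 4315 lbmol/h; y_O₂ (dry) = 421.5 / 4315 = 0.09767.

0.0977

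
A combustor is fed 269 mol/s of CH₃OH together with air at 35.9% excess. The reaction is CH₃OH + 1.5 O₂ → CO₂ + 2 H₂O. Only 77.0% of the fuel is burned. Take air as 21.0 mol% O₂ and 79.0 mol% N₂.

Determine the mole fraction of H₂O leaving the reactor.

0.139

Stoichiometric O₂ = 1.5 × 269 = 403.5 mol/s; O₂ fed = 403.5 × 1.359 = 548.4 mol/s.
N₂ fed = 548.4 × 79/21 = 2063 mol/s.
Fuel reacted = 0.77 × 269 → ξ = 207.1 mol/s.
Outlet (n = n₀ + ν ξ):
  CH₃OH: 269 − 1(207.1) = 61.87
  O₂: 548.4 − 1.5(207.1) = 237.7
  N₂: 2063 (inert)
  CO₂: 0 + 1(207.1) = 207.1
  H₂O: 0 + 2(207.1) = 414.3
Total out = 2984 mol/s; y_H₂O = 414.3 / 2984 = 0.1388.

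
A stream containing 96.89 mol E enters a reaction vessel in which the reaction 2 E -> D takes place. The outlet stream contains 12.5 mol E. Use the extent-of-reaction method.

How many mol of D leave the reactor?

For E: n = n₀ − 2ξ → 12.5 = 96.89 − 2ξ, giving ξ = 42.2 mol.
Outlet amounts (n = n₀ + ν ξ):
  E: 96.89 − 2(42.2) = 12.5
  D: 0 + 1(42.2) = 42.2

42.2 mol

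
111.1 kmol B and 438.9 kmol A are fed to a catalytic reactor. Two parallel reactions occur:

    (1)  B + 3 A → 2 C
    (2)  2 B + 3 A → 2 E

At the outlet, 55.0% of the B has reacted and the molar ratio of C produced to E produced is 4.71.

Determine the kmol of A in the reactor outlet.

Conversion of B: B consumed = 0.55 × 111.1 = 61.11 kmol = 1ξ₁ + 2ξ₂.
Selectivity: 2ξ₁ / (2ξ₂) = 4.71 → ξ₁ = 4.71 ξ₂.
Substitute: (1·4.71 + 2) ξ₂ = 61.11 → ξ₂ = 9.107 kmol, ξ₁ = 42.89 kmol.
Outlet amounts (n = n₀ + Σ ν·ξ):
  B: 111.1 − 1(42.89) − 2(9.107) = 49.99
  A: 438.9 − 3(42.89) − 3(9.107) = 282.9
  C: 0 + 2(42.89) = 85.78
  E: 0 + 2(9.107) = 18.21

283 kmol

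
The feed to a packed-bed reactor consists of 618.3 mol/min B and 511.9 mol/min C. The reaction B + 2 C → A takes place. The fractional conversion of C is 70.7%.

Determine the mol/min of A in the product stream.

181 mol/min

C reacted = 0.707 × 511.9 = 361.9 mol/min; ν_C = −2, so ξ = 361.9/2 = 181 mol/min.
Outlet amounts (n = n₀ + ν ξ):
  B: 618.3 − 1(181) = 437.3
  C: 511.9 − 2(181) = 150
  A: 0 + 1(181) = 181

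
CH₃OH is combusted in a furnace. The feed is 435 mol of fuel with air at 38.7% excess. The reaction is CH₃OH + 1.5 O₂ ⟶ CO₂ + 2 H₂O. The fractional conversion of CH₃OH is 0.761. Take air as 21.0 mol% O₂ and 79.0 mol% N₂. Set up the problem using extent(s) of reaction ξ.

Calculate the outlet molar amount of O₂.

408 mol

Stoichiometric O₂ = 1.5 × 435 = 652.5 mol; O₂ fed = 652.5 × 1.387 = 905 mol.
N₂ fed = 905 × 79/21 = 3405 mol.
Fuel reacted = 0.761 × 435 → ξ = 331 mol.
Outlet (n = n₀ + ν ξ):
  CH₃OH: 435 − 1(331) = 104
  O₂: 905 − 1.5(331) = 408.5
  N₂: 3405 (inert)
  CO₂: 0 + 1(331) = 331
  H₂O: 0 + 2(331) = 662.1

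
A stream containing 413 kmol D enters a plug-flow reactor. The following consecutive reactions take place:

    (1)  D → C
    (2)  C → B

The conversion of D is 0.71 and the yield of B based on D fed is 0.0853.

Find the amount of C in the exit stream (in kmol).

Conversion of D: D consumed = 1ξ₁ = 0.71 × 413 → ξ₁ = 293.2 kmol.
Yield of B: 1ξ₂ / 413 = 0.0853 → ξ₂ = 35.23 kmol.
Outlet amounts (n = n₀ + Σ ν·ξ):
  D: 413 − 1(293.2) = 119.8
  C: 0 + 1(293.2) − 1(35.23) = 258
  B: 0 + 1(35.23) = 35.23

258 kmol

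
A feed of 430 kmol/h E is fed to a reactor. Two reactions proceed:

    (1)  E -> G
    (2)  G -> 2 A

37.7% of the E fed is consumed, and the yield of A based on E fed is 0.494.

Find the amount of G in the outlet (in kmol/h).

Conversion of E: E consumed = 1ξ₁ = 0.377 × 430 → ξ₁ = 162.1 kmol/h.
Yield of A: 2ξ₂ / 430 = 0.494 → ξ₂ = 106.2 kmol/h.
Outlet amounts (n = n₀ + Σ ν·ξ):
  E: 430 − 1(162.1) = 267.9
  G: 0 + 1(162.1) − 1(106.2) = 55.9
  A: 0 + 2(106.2) = 212.4

55.9 kmol/h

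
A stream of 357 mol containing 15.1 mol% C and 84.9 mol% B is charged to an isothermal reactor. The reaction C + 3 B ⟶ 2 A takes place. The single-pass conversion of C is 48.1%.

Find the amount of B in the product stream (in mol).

C reacted = 0.481 × 53.91 = 25.93 mol; ν_C = −1, so ξ = 25.93/1 = 25.93 mol.
Outlet amounts (n = n₀ + ν ξ):
  C: 53.91 − 1(25.93) = 27.98
  B: 303.1 − 3(25.93) = 225.3
  A: 0 + 2(25.93) = 51.86

225 mol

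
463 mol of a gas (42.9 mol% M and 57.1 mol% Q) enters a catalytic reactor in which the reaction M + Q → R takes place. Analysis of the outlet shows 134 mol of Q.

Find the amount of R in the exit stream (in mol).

130 mol

For Q: n = n₀ − 1ξ → 134 = 264.4 − 1ξ, giving ξ = 130.4 mol.
Outlet amounts (n = n₀ + ν ξ):
  M: 198.6 − 1(130.4) = 68.25
  Q: 264.4 − 1(130.4) = 134
  R: 0 + 1(130.4) = 130.4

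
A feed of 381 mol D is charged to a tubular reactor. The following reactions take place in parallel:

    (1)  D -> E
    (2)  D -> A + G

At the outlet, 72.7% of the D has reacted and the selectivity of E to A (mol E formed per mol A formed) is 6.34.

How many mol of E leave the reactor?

239 mol

Conversion of D: D consumed = 0.727 × 381 = 277 mol = 1ξ₁ + 1ξ₂.
Selectivity: 1ξ₁ / (1ξ₂) = 6.34 → ξ₁ = 6.34 ξ₂.
Substitute: (1·6.34 + 1) ξ₂ = 277 → ξ₂ = 37.74 mol, ξ₁ = 239.3 mol.
Outlet amounts (n = n₀ + Σ ν·ξ):
  D: 381 − 1(239.3) − 1(37.74) = 104
  E: 0 + 1(239.3) = 239.3
  A: 0 + 1(37.74) = 37.74
  G: 0 + 1(37.74) = 37.74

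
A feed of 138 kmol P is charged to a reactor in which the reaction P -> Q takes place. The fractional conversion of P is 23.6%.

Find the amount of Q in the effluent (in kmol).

P reacted = 0.236 × 138 = 32.57 kmol; ν_P = −1, so ξ = 32.57/1 = 32.57 kmol.
Outlet amounts (n = n₀ + ν ξ):
  P: 138 − 1(32.57) = 105.4
  Q: 0 + 1(32.57) = 32.57

32.6 kmol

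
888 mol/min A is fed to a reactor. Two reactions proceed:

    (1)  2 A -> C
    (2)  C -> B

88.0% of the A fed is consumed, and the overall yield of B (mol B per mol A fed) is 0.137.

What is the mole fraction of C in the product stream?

0.541

Conversion of A: A consumed = 2ξ₁ = 0.88 × 888 → ξ₁ = 390.7 mol/min.
Yield of B: 1ξ₂ / 888 = 0.137 → ξ₂ = 121.7 mol/min.
Outlet amounts (n = n₀ + Σ ν·ξ):
  A: 888 − 2(390.7) = 106.6
  C: 0 + 1(390.7) − 1(121.7) = 269.1
  B: 0 + 1(121.7) = 121.7
Total out = 497.3 mol/min; y_C = 269.1 / 497.3 = 0.5411.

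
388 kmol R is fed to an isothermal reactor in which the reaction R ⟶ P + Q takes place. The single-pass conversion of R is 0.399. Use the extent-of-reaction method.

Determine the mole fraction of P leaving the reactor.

0.285

R reacted = 0.399 × 388 = 154.8 kmol; ν_R = −1, so ξ = 154.8/1 = 154.8 kmol.
Outlet amounts (n = n₀ + ν ξ):
  R: 388 − 1(154.8) = 233.2
  P: 0 + 1(154.8) = 154.8
  Q: 0 + 1(154.8) = 154.8
Total out = 542.8 kmol; y_P = 154.8 / 542.8 = 0.2852.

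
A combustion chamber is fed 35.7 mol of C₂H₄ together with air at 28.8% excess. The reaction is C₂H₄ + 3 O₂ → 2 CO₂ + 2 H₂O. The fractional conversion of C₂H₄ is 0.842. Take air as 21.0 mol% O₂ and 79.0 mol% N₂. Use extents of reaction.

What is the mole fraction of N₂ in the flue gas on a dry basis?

0.821

Stoichiometric O₂ = 3 × 35.7 = 107.1 mol; O₂ fed = 107.1 × 1.288 = 137.9 mol.
N₂ fed = 137.9 × 79/21 = 518.9 mol.
Fuel reacted = 0.842 × 35.7 → ξ = 30.06 mol.
Outlet (n = n₀ + ν ξ):
  C₂H₄: 35.7 − 1(30.06) = 5.641
  O₂: 137.9 − 3(30.06) = 47.77
  N₂: 518.9 (inert)
  CO₂: 0 + 2(30.06) = 60.12
  H₂O: 0 + 2(30.06) = 60.12
Dry total = 632.5 mol; y_N₂ (dry) = 518.9 / 632.5 = 0.8205.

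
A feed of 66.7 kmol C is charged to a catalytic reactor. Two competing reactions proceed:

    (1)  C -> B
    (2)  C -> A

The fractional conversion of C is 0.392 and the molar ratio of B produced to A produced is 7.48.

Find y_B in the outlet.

Conversion of C: C consumed = 0.392 × 66.7 = 26.15 kmol = 1ξ₁ + 1ξ₂.
Selectivity: 1ξ₁ / (1ξ₂) = 7.48 → ξ₁ = 7.48 ξ₂.
Substitute: (1·7.48 + 1) ξ₂ = 26.15 → ξ₂ = 3.083 kmol, ξ₁ = 23.06 kmol.
Outlet amounts (n = n₀ + Σ ν·ξ):
  C: 66.7 − 1(23.06) − 1(3.083) = 40.55
  B: 0 + 1(23.06) = 23.06
  A: 0 + 1(3.083) = 3.083
Total out = 66.7 kmol; y_B = 23.06 / 66.7 = 0.3458.

0.346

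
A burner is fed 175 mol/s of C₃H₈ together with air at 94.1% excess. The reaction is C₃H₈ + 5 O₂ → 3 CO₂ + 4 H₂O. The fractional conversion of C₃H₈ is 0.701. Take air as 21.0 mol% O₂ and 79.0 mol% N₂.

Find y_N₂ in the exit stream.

0.762

Stoichiometric O₂ = 5 × 175 = 875 mol/s; O₂ fed = 875 × 1.941 = 1698 mol/s.
N₂ fed = 1698 × 79/21 = 6389 mol/s.
Fuel reacted = 0.701 × 175 → ξ = 122.7 mol/s.
Outlet (n = n₀ + ν ξ):
  C₃H₈: 175 − 1(122.7) = 52.33
  O₂: 1698 − 5(122.7) = 1085
  N₂: 6389 (inert)
  CO₂: 0 + 3(122.7) = 368
  H₂O: 0 + 4(122.7) = 490.7
Total out = 8385 mol/s; y_N₂ = 6389 / 8385 = 0.762.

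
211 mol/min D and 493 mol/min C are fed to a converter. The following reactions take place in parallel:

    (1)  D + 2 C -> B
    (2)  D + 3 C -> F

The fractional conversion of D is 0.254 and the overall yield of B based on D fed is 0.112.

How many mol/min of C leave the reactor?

Yield of B: 1ξ₁ / 211 = 0.112 → ξ₁ = 23.63 mol/min.
Conversion of D: 1ξ₁ + 1ξ₂ = 0.254 × 211 = 53.59 → ξ₂ = 29.96 mol/min.
Outlet amounts (n = n₀ + Σ ν·ξ):
  D: 211 − 1(23.63) − 1(29.96) = 157.4
  C: 493 − 2(23.63) − 3(29.96) = 355.9
  B: 0 + 1(23.63) = 23.63
  F: 0 + 1(29.96) = 29.96

356 mol/min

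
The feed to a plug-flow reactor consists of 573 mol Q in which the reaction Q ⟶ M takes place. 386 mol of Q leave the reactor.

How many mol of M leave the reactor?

For Q: n = n₀ − 1ξ → 386 = 573 − 1ξ, giving ξ = 187 mol.
Outlet amounts (n = n₀ + ν ξ):
  Q: 573 − 1(187) = 386
  M: 0 + 1(187) = 187

187 mol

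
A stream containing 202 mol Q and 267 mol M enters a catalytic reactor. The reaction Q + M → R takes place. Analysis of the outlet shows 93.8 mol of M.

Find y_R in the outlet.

For M: n = n₀ − 1ξ → 93.8 = 267 − 1ξ, giving ξ = 173.2 mol.
Outlet amounts (n = n₀ + ν ξ):
  Q: 202 − 1(173.2) = 28.8
  M: 267 − 1(173.2) = 93.8
  R: 0 + 1(173.2) = 173.2
Total out = 295.8 mol; y_R = 173.2 / 295.8 = 0.5855.

0.586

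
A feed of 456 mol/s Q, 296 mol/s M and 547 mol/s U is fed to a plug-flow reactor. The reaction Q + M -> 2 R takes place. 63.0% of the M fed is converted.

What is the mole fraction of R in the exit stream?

0.287

M reacted = 0.63 × 296 = 186.5 mol/s; ν_M = −1, so ξ = 186.5/1 = 186.5 mol/s.
Outlet amounts (n = n₀ + ν ξ):
  Q: 456 − 1(186.5) = 269.5
  M: 296 − 1(186.5) = 109.5
  R: 0 + 2(186.5) = 373
  U: 547 (inert)
Total out = 1299 mol/s; y_R = 373 / 1299 = 0.2871.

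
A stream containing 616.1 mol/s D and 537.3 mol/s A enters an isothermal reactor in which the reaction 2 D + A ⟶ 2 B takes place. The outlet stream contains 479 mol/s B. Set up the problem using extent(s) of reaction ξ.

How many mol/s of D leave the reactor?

137 mol/s

For B: n = n₀ + 2ξ → 479 = 0 + 2ξ, giving ξ = 239.5 mol/s.
Outlet amounts (n = n₀ + ν ξ):
  D: 616.1 − 2(239.5) = 137.1
  A: 537.3 − 1(239.5) = 297.8
  B: 0 + 2(239.5) = 479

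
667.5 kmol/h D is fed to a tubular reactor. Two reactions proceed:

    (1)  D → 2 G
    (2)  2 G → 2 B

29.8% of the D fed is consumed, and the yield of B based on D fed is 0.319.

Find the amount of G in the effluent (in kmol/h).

Conversion of D: D consumed = 1ξ₁ = 0.298 × 667.5 → ξ₁ = 198.9 kmol/h.
Yield of B: 2ξ₂ / 667.5 = 0.319 → ξ₂ = 106.5 kmol/h.
Outlet amounts (n = n₀ + Σ ν·ξ):
  D: 667.5 − 1(198.9) = 468.6
  G: 0 + 2(198.9) − 2(106.5) = 184.9
  B: 0 + 2(106.5) = 212.9

185 kmol/h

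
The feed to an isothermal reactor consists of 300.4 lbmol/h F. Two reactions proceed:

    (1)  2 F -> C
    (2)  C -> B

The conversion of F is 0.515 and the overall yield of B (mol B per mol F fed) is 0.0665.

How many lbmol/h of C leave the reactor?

57.4 lbmol/h

Conversion of F: F consumed = 2ξ₁ = 0.515 × 300.4 → ξ₁ = 77.35 lbmol/h.
Yield of B: 1ξ₂ / 300.4 = 0.0665 → ξ₂ = 19.98 lbmol/h.
Outlet amounts (n = n₀ + Σ ν·ξ):
  F: 300.4 − 2(77.35) = 145.7
  C: 0 + 1(77.35) − 1(19.98) = 57.38
  B: 0 + 1(19.98) = 19.98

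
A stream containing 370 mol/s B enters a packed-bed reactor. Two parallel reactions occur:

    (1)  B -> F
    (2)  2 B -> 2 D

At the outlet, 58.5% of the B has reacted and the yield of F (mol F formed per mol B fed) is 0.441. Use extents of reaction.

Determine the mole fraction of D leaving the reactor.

Yield of F: 1ξ₁ / 370 = 0.441 → ξ₁ = 163.2 mol/s.
Conversion of B: 1ξ₁ + 2ξ₂ = 0.585 × 370 = 216.4 → ξ₂ = 26.64 mol/s.
Outlet amounts (n = n₀ + Σ ν·ξ):
  B: 370 − 1(163.2) − 2(26.64) = 153.6
  F: 0 + 1(163.2) = 163.2
  D: 0 + 2(26.64) = 53.28
Total out = 370 mol/s; y_D = 53.28 / 370 = 0.144.

0.144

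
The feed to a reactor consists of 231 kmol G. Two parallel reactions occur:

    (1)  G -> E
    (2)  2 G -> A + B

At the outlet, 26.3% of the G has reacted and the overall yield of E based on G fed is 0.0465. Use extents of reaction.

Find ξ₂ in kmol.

ξ₂ = 25 kmol

Yield of E: 1ξ₁ / 231 = 0.0465 → ξ₁ = 10.74 kmol.
Conversion of G: 1ξ₁ + 2ξ₂ = 0.263 × 231 = 60.75 → ξ₂ = 25.01 kmol.
Outlet amounts (n = n₀ + Σ ν·ξ):
  G: 231 − 1(10.74) − 2(25.01) = 170.2
  E: 0 + 1(10.74) = 10.74
  A: 0 + 1(25.01) = 25.01
  B: 0 + 1(25.01) = 25.01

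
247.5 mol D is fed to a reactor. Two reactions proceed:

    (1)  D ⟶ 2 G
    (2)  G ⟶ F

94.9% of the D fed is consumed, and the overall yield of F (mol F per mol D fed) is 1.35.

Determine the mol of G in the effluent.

Conversion of D: D consumed = 1ξ₁ = 0.949 × 247.5 → ξ₁ = 234.9 mol.
Yield of F: 1ξ₂ / 247.5 = 1.35 → ξ₂ = 334.1 mol.
Outlet amounts (n = n₀ + Σ ν·ξ):
  D: 247.5 − 1(234.9) = 12.62
  G: 0 + 2(234.9) − 1(334.1) = 135.6
  F: 0 + 1(334.1) = 334.1

136 mol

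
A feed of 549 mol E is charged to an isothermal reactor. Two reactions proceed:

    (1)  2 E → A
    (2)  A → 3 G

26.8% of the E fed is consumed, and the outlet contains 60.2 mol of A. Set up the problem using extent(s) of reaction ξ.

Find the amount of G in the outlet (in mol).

40.1 mol

Conversion of E: E consumed = 2ξ₁ = 0.268 × 549 → ξ₁ = 73.57 mol.
A balance: n_A = 0 + 1ξ₁ − 1ξ₂ = 60.2 → ξ₂ = (1·73.57 − 60.2)/1 = 13.37 mol.
Outlet amounts (n = n₀ + Σ ν·ξ):
  E: 549 − 2(73.57) = 401.9
  A: 0 + 1(73.57) − 1(13.37) = 60.2
  G: 0 + 3(13.37) = 40.1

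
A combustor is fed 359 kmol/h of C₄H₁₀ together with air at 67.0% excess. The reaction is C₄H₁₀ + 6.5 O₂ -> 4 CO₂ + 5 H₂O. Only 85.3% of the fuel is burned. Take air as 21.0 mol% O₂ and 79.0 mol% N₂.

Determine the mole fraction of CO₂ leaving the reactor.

Stoichiometric O₂ = 6.5 × 359 = 2334 kmol/h; O₂ fed = 2334 × 1.670 = 3897 kmol/h.
N₂ fed = 3897 × 79/21 = 14660 kmol/h.
Fuel reacted = 0.853 × 359 → ξ = 306.2 kmol/h.
Outlet (n = n₀ + ν ξ):
  C₄H₁₀: 359 − 1(306.2) = 52.77
  O₂: 3897 − 6.5(306.2) = 1906
  N₂: 14660 (inert)
  CO₂: 0 + 4(306.2) = 1225
  H₂O: 0 + 5(306.2) = 1531
Total out = 19380 kmol/h; y_CO₂ = 1225 / 19380 = 0.06322.

0.0632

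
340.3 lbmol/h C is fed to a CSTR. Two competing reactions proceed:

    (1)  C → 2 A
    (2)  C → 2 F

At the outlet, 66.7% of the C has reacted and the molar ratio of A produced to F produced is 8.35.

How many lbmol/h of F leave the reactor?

48.6 lbmol/h

Conversion of C: C consumed = 0.667 × 340.3 = 227 lbmol/h = 1ξ₁ + 1ξ₂.
Selectivity: 2ξ₁ / (2ξ₂) = 8.35 → ξ₁ = 8.35 ξ₂.
Substitute: (1·8.35 + 1) ξ₂ = 227 → ξ₂ = 24.28 lbmol/h, ξ₁ = 202.7 lbmol/h.
Outlet amounts (n = n₀ + Σ ν·ξ):
  C: 340.3 − 1(202.7) − 1(24.28) = 113.3
  A: 0 + 2(202.7) = 405.4
  F: 0 + 2(24.28) = 48.55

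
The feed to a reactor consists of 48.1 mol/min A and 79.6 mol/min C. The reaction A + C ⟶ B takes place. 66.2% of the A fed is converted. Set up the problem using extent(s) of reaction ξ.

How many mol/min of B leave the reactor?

31.8 mol/min

A reacted = 0.662 × 48.1 = 31.84 mol/min; ν_A = −1, so ξ = 31.84/1 = 31.84 mol/min.
Outlet amounts (n = n₀ + ν ξ):
  A: 48.1 − 1(31.84) = 16.26
  C: 79.6 − 1(31.84) = 47.76
  B: 0 + 1(31.84) = 31.84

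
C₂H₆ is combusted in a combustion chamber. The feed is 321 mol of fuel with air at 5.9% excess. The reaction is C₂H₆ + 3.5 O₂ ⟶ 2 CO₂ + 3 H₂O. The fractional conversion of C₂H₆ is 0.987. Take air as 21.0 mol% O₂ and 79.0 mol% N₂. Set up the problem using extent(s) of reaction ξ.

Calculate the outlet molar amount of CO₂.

Stoichiometric O₂ = 3.5 × 321 = 1124 mol; O₂ fed = 1124 × 1.059 = 1190 mol.
N₂ fed = 1190 × 79/21 = 4476 mol.
Fuel reacted = 0.987 × 321 → ξ = 316.8 mol.
Outlet (n = n₀ + ν ξ):
  C₂H₆: 321 − 1(316.8) = 4.173
  O₂: 1190 − 3.5(316.8) = 80.89
  N₂: 4476 (inert)
  CO₂: 0 + 2(316.8) = 633.7
  H₂O: 0 + 3(316.8) = 950.5

634 mol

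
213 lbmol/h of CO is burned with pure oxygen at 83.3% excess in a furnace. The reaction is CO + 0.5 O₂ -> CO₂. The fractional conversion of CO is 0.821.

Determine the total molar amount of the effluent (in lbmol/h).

321 lbmol/h

Stoichiometric O₂ = 0.5 × 213 = 106.5 lbmol/h; O₂ fed = 106.5 × 1.833 = 195.2 lbmol/h.
Fuel reacted = 0.821 × 213 → ξ = 174.9 lbmol/h.
Outlet (n = n₀ + ν ξ):
  CO: 213 − 1(174.9) = 38.13
  O₂: 195.2 − 0.5(174.9) = 107.8
  CO₂: 0 + 1(174.9) = 174.9
Total out = 38.13 + 107.8 + 174.9 = 320.8 lbmol/h.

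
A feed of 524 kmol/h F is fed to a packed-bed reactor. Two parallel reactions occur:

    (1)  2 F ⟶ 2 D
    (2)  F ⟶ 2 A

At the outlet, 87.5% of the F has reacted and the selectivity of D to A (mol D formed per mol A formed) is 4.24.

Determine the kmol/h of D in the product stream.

410 kmol/h

Conversion of F: F consumed = 0.875 × 524 = 458.5 kmol/h = 2ξ₁ + 1ξ₂.
Selectivity: 2ξ₁ / (2ξ₂) = 4.24 → ξ₁ = 4.24 ξ₂.
Substitute: (2·4.24 + 1) ξ₂ = 458.5 → ξ₂ = 48.36 kmol/h, ξ₁ = 205.1 kmol/h.
Outlet amounts (n = n₀ + Σ ν·ξ):
  F: 524 − 2(205.1) − 1(48.36) = 65.5
  D: 0 + 2(205.1) = 410.1
  A: 0 + 2(48.36) = 96.73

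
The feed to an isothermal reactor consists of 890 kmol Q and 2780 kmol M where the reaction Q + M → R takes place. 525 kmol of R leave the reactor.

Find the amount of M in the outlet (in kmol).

For R: n = n₀ + 1ξ → 525 = 0 + 1ξ, giving ξ = 525 kmol.
Outlet amounts (n = n₀ + ν ξ):
  Q: 890 − 1(525) = 365
  M: 2780 − 1(525) = 2255
  R: 0 + 1(525) = 525

2260 kmol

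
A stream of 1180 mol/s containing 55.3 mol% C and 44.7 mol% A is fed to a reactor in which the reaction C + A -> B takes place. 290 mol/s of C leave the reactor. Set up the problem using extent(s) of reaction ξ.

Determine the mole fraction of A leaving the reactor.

0.202

For C: n = n₀ − 1ξ → 290 = 652.5 − 1ξ, giving ξ = 362.5 mol/s.
Outlet amounts (n = n₀ + ν ξ):
  C: 652.5 − 1(362.5) = 290
  A: 527.5 − 1(362.5) = 164.9
  B: 0 + 1(362.5) = 362.5
Total out = 817.5 mol/s; y_A = 164.9 / 817.5 = 0.2017.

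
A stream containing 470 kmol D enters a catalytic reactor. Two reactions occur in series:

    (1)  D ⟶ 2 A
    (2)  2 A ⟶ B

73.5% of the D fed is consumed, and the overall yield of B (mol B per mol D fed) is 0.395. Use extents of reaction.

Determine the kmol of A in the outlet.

320 kmol

Conversion of D: D consumed = 1ξ₁ = 0.735 × 470 → ξ₁ = 345.4 kmol.
Yield of B: 1ξ₂ / 470 = 0.395 → ξ₂ = 185.7 kmol.
Outlet amounts (n = n₀ + Σ ν·ξ):
  D: 470 − 1(345.4) = 124.6
  A: 0 + 2(345.4) − 2(185.7) = 319.6
  B: 0 + 1(185.7) = 185.7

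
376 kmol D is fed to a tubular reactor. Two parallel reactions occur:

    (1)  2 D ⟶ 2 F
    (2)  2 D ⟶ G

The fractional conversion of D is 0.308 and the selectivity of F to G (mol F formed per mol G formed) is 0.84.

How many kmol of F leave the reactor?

Conversion of D: D consumed = 0.308 × 376 = 115.8 kmol = 2ξ₁ + 2ξ₂.
Selectivity: 2ξ₁ / (1ξ₂) = 0.84 → ξ₁ = 0.42 ξ₂.
Substitute: (2·0.42 + 2) ξ₂ = 115.8 → ξ₂ = 40.78 kmol, ξ₁ = 17.13 kmol.
Outlet amounts (n = n₀ + Σ ν·ξ):
  D: 376 − 2(17.13) − 2(40.78) = 260.2
  F: 0 + 2(17.13) = 34.25
  G: 0 + 1(40.78) = 40.78

34.3 kmol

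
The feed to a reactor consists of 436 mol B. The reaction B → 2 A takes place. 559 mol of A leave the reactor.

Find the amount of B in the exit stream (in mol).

156 mol

For A: n = n₀ + 2ξ → 559 = 0 + 2ξ, giving ξ = 279.5 mol.
Outlet amounts (n = n₀ + ν ξ):
  B: 436 − 1(279.5) = 156.5
  A: 0 + 2(279.5) = 559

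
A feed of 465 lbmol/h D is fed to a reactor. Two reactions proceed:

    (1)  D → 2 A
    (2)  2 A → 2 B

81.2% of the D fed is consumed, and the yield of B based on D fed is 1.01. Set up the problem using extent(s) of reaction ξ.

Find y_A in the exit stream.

Conversion of D: D consumed = 1ξ₁ = 0.812 × 465 → ξ₁ = 377.6 lbmol/h.
Yield of B: 2ξ₂ / 465 = 1.01 → ξ₂ = 234.8 lbmol/h.
Outlet amounts (n = n₀ + Σ ν·ξ):
  D: 465 − 1(377.6) = 87.42
  A: 0 + 2(377.6) − 2(234.8) = 285.5
  B: 0 + 2(234.8) = 469.6
Total out = 842.6 lbmol/h; y_A = 285.5 / 842.6 = 0.3389.

0.339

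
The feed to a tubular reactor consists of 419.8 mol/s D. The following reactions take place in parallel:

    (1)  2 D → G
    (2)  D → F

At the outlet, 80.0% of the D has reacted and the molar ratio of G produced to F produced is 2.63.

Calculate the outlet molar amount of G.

141 mol/s

Conversion of D: D consumed = 0.8 × 419.8 = 335.8 mol/s = 2ξ₁ + 1ξ₂.
Selectivity: 1ξ₁ / (1ξ₂) = 2.63 → ξ₁ = 2.63 ξ₂.
Substitute: (2·2.63 + 1) ξ₂ = 335.8 → ξ₂ = 53.65 mol/s, ξ₁ = 141.1 mol/s.
Outlet amounts (n = n₀ + Σ ν·ξ):
  D: 419.8 − 2(141.1) − 1(53.65) = 83.96
  G: 0 + 1(141.1) = 141.1
  F: 0 + 1(53.65) = 53.65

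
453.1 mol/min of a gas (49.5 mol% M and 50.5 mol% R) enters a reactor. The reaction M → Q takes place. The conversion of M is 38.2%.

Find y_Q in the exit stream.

M reacted = 0.382 × 224.3 = 85.68 mol/min; ν_M = −1, so ξ = 85.68/1 = 85.68 mol/min.
Outlet amounts (n = n₀ + ν ξ):
  M: 224.3 − 1(85.68) = 138.6
  Q: 0 + 1(85.68) = 85.68
  R: 228.8 (inert)
Total out = 453.1 mol/min; y_Q = 85.68 / 453.1 = 0.1891.

0.189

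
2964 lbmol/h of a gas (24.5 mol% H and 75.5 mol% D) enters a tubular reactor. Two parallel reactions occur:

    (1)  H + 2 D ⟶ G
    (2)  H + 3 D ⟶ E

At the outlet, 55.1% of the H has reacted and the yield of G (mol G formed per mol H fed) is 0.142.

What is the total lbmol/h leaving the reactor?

Yield of G: 1ξ₁ / 726.2 = 0.142 → ξ₁ = 103.1 lbmol/h.
Conversion of H: 1ξ₁ + 1ξ₂ = 0.551 × 726.2 = 400.1 → ξ₂ = 297 lbmol/h.
Outlet amounts (n = n₀ + Σ ν·ξ):
  H: 726.2 − 1(103.1) − 1(297) = 326.1
  D: 2238 − 2(103.1) − 3(297) = 1141
  G: 0 + 1(103.1) = 103.1
  E: 0 + 1(297) = 297
Total out = 326.1 + 1141 + 103.1 + 297 = 1867 lbmol/h.

1870 lbmol/h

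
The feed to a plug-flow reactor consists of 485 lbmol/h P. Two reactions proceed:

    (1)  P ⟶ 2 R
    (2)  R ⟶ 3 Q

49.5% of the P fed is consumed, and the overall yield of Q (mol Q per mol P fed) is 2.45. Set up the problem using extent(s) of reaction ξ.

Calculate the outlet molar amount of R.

Conversion of P: P consumed = 1ξ₁ = 0.495 × 485 → ξ₁ = 240.1 lbmol/h.
Yield of Q: 3ξ₂ / 485 = 2.45 → ξ₂ = 396.1 lbmol/h.
Outlet amounts (n = n₀ + Σ ν·ξ):
  P: 485 − 1(240.1) = 244.9
  R: 0 + 2(240.1) − 1(396.1) = 84.07
  Q: 0 + 3(396.1) = 1188

84.1 lbmol/h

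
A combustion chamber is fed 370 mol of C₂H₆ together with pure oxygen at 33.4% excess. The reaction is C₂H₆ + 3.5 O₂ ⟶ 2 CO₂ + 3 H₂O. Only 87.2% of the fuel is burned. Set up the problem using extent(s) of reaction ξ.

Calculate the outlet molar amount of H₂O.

Stoichiometric O₂ = 3.5 × 370 = 1295 mol; O₂ fed = 1295 × 1.334 = 1728 mol.
Fuel reacted = 0.872 × 370 → ξ = 322.6 mol.
Outlet (n = n₀ + ν ξ):
  C₂H₆: 370 − 1(322.6) = 47.36
  O₂: 1728 − 3.5(322.6) = 598.3
  CO₂: 0 + 2(322.6) = 645.3
  H₂O: 0 + 3(322.6) = 967.9

968 mol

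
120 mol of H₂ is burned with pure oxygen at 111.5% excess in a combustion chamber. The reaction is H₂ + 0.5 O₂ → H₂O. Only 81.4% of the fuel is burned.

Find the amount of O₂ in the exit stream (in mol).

Stoichiometric O₂ = 0.5 × 120 = 60 mol; O₂ fed = 60 × 2.115 = 126.9 mol.
Fuel reacted = 0.814 × 120 → ξ = 97.68 mol.
Outlet (n = n₀ + ν ξ):
  H₂: 120 − 1(97.68) = 22.32
  O₂: 126.9 − 0.5(97.68) = 78.06
  H₂O: 0 + 1(97.68) = 97.68

78.1 mol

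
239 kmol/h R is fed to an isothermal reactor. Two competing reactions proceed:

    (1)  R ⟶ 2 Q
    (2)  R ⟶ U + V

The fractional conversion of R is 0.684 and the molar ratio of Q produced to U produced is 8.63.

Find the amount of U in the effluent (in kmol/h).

Conversion of R: R consumed = 0.684 × 239 = 163.5 kmol/h = 1ξ₁ + 1ξ₂.
Selectivity: 2ξ₁ / (1ξ₂) = 8.63 → ξ₁ = 4.315 ξ₂.
Substitute: (1·4.315 + 1) ξ₂ = 163.5 → ξ₂ = 30.76 kmol/h, ξ₁ = 132.7 kmol/h.
Outlet amounts (n = n₀ + Σ ν·ξ):
  R: 239 − 1(132.7) − 1(30.76) = 75.52
  Q: 0 + 2(132.7) = 265.4
  U: 0 + 1(30.76) = 30.76
  V: 0 + 1(30.76) = 30.76

30.8 kmol/h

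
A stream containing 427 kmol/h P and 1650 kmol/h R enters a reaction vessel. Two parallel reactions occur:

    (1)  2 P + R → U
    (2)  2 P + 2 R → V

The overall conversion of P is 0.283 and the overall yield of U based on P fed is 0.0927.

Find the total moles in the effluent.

Yield of U: 1ξ₁ / 427 = 0.0927 → ξ₁ = 39.58 kmol/h.
Conversion of P: 2ξ₁ + 2ξ₂ = 0.283 × 427 = 120.8 → ξ₂ = 20.84 kmol/h.
Outlet amounts (n = n₀ + Σ ν·ξ):
  P: 427 − 2(39.58) − 2(20.84) = 306.2
  R: 1650 − 1(39.58) − 2(20.84) = 1569
  U: 0 + 1(39.58) = 39.58
  V: 0 + 1(20.84) = 20.84
Total out = 306.2 + 1569 + 39.58 + 20.84 = 1935 kmol/h.

1940 kmol/h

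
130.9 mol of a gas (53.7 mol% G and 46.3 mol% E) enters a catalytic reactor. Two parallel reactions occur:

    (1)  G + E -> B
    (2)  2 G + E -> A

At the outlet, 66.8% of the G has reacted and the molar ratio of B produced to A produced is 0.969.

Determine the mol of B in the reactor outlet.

15.3 mol

Conversion of G: G consumed = 0.668 × 70.29 = 46.96 mol = 1ξ₁ + 2ξ₂.
Selectivity: 1ξ₁ / (1ξ₂) = 0.969 → ξ₁ = 0.969 ξ₂.
Substitute: (1·0.969 + 2) ξ₂ = 46.96 → ξ₂ = 15.82 mol, ξ₁ = 15.33 mol.
Outlet amounts (n = n₀ + Σ ν·ξ):
  G: 70.29 − 1(15.33) − 2(15.82) = 23.34
  E: 60.61 − 1(15.33) − 1(15.82) = 29.47
  B: 0 + 1(15.33) = 15.33
  A: 0 + 1(15.82) = 15.82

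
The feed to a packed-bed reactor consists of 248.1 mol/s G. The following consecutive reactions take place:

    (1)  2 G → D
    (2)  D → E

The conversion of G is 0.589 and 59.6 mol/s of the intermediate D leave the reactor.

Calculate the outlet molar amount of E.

Conversion of G: G consumed = 2ξ₁ = 0.589 × 248.1 → ξ₁ = 73.07 mol/s.
D balance: n_D = 0 + 1ξ₁ − 1ξ₂ = 59.6 → ξ₂ = (1·73.07 − 59.6)/1 = 13.47 mol/s.
Outlet amounts (n = n₀ + Σ ν·ξ):
  G: 248.1 − 2(73.07) = 102
  D: 0 + 1(73.07) − 1(13.47) = 59.6
  E: 0 + 1(13.47) = 13.47

13.5 mol/s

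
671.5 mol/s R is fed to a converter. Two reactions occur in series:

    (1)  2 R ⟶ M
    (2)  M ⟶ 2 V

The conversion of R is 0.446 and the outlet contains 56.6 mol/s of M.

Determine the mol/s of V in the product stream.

186 mol/s

Conversion of R: R consumed = 2ξ₁ = 0.446 × 671.5 → ξ₁ = 149.7 mol/s.
M balance: n_M = 0 + 1ξ₁ − 1ξ₂ = 56.6 → ξ₂ = (1·149.7 − 56.6)/1 = 93.14 mol/s.
Outlet amounts (n = n₀ + Σ ν·ξ):
  R: 671.5 − 2(149.7) = 372
  M: 0 + 1(149.7) − 1(93.14) = 56.6
  V: 0 + 2(93.14) = 186.3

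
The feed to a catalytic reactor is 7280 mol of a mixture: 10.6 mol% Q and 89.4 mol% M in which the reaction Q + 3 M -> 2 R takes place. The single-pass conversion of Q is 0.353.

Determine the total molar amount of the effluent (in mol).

Q reacted = 0.353 × 771.7 = 272.4 mol; ν_Q = −1, so ξ = 272.4/1 = 272.4 mol.
Outlet amounts (n = n₀ + ν ξ):
  Q: 771.7 − 1(272.4) = 499.3
  M: 6508 − 3(272.4) = 5691
  R: 0 + 2(272.4) = 544.8
Total out = 499.3 + 5691 + 544.8 = 6735 mol.

6740 mol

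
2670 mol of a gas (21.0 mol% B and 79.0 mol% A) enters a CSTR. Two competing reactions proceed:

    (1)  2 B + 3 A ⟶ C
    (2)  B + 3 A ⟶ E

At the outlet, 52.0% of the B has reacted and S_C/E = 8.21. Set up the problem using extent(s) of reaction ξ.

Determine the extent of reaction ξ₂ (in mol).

Conversion of B: B consumed = 0.52 × 560.7 = 291.6 mol = 2ξ₁ + 1ξ₂.
Selectivity: 1ξ₁ / (1ξ₂) = 8.21 → ξ₁ = 8.21 ξ₂.
Substitute: (2·8.21 + 1) ξ₂ = 291.6 → ξ₂ = 16.74 mol, ξ₁ = 137.4 mol.
Outlet amounts (n = n₀ + Σ ν·ξ):
  B: 560.7 − 2(137.4) − 1(16.74) = 269.1
  A: 2109 − 3(137.4) − 3(16.74) = 1647
  C: 0 + 1(137.4) = 137.4
  E: 0 + 1(16.74) = 16.74

ξ₂ = 16.7 mol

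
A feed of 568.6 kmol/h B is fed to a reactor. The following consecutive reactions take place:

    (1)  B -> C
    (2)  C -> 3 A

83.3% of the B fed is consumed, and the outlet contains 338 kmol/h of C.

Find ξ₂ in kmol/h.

Conversion of B: B consumed = 1ξ₁ = 0.833 × 568.6 → ξ₁ = 473.6 kmol/h.
C balance: n_C = 0 + 1ξ₁ − 1ξ₂ = 338 → ξ₂ = (1·473.6 − 338)/1 = 135.6 kmol/h.
Outlet amounts (n = n₀ + Σ ν·ξ):
  B: 568.6 − 1(473.6) = 94.96
  C: 0 + 1(473.6) − 1(135.6) = 338
  A: 0 + 3(135.6) = 406.9

ξ₂ = 136 kmol/h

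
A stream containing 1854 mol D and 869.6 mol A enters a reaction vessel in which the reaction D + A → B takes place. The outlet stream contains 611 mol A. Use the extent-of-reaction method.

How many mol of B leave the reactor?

259 mol

For A: n = n₀ − 1ξ → 611 = 869.6 − 1ξ, giving ξ = 258.6 mol.
Outlet amounts (n = n₀ + ν ξ):
  D: 1854 − 1(258.6) = 1595
  A: 869.6 − 1(258.6) = 611
  B: 0 + 1(258.6) = 258.6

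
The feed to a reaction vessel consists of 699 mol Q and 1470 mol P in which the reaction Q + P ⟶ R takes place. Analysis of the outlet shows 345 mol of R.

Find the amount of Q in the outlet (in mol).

For R: n = n₀ + 1ξ → 345 = 0 + 1ξ, giving ξ = 345 mol.
Outlet amounts (n = n₀ + ν ξ):
  Q: 699 − 1(345) = 354
  P: 1470 − 1(345) = 1125
  R: 0 + 1(345) = 345

354 mol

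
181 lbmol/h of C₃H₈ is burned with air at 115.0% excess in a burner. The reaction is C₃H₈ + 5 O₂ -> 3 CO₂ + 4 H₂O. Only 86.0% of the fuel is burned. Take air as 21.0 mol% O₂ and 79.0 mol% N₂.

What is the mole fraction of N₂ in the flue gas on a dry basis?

0.815

Stoichiometric O₂ = 5 × 181 = 905 lbmol/h; O₂ fed = 905 × 2.150 = 1946 lbmol/h.
N₂ fed = 1946 × 79/21 = 7320 lbmol/h.
Fuel reacted = 0.86 × 181 → ξ = 155.7 lbmol/h.
Outlet (n = n₀ + ν ξ):
  C₃H₈: 181 − 1(155.7) = 25.34
  O₂: 1946 − 5(155.7) = 1167
  N₂: 7320 (inert)
  CO₂: 0 + 3(155.7) = 467
  H₂O: 0 + 4(155.7) = 622.6
Dry total = 8979 lbmol/h; y_N₂ (dry) = 7320 / 8979 = 0.8152.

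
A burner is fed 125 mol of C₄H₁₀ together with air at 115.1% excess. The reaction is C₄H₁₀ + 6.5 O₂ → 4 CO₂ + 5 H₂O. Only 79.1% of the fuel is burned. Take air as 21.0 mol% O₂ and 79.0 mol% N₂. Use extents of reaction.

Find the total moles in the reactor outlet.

8600 mol

Stoichiometric O₂ = 6.5 × 125 = 812.5 mol; O₂ fed = 812.5 × 2.151 = 1748 mol.
N₂ fed = 1748 × 79/21 = 6575 mol.
Fuel reacted = 0.791 × 125 → ξ = 98.88 mol.
Outlet (n = n₀ + ν ξ):
  C₄H₁₀: 125 − 1(98.88) = 26.12
  O₂: 1748 − 6.5(98.88) = 1105
  N₂: 6575 (inert)
  CO₂: 0 + 4(98.88) = 395.5
  H₂O: 0 + 5(98.88) = 494.4
Total out = 26.12 + 1105 + 6575 + 395.5 + 494.4 = 8596 mol.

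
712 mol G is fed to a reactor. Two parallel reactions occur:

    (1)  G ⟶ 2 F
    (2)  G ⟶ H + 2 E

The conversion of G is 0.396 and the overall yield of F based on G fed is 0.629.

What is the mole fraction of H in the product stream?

0.0552

Yield of F: 2ξ₁ / 712 = 0.629 → ξ₁ = 223.9 mol.
Conversion of G: 1ξ₁ + 1ξ₂ = 0.396 × 712 = 282 → ξ₂ = 58.03 mol.
Outlet amounts (n = n₀ + Σ ν·ξ):
  G: 712 − 1(223.9) − 1(58.03) = 430
  F: 0 + 2(223.9) = 447.8
  H: 0 + 1(58.03) = 58.03
  E: 0 + 2(58.03) = 116.1
Total out = 1052 mol; y_H = 58.03 / 1052 = 0.05516.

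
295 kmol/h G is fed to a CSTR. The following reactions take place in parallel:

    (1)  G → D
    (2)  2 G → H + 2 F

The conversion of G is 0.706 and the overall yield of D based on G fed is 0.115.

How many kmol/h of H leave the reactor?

Yield of D: 1ξ₁ / 295 = 0.115 → ξ₁ = 33.93 kmol/h.
Conversion of G: 1ξ₁ + 2ξ₂ = 0.706 × 295 = 208.3 → ξ₂ = 87.17 kmol/h.
Outlet amounts (n = n₀ + Σ ν·ξ):
  G: 295 − 1(33.93) − 2(87.17) = 86.73
  D: 0 + 1(33.93) = 33.93
  H: 0 + 1(87.17) = 87.17
  F: 0 + 2(87.17) = 174.3

87.2 kmol/h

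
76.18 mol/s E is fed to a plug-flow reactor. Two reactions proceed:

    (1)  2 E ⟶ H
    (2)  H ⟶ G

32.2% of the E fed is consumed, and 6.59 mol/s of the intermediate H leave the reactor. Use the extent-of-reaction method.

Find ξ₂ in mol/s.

ξ₂ = 5.67 mol/s

Conversion of E: E consumed = 2ξ₁ = 0.322 × 76.18 → ξ₁ = 12.26 mol/s.
H balance: n_H = 0 + 1ξ₁ − 1ξ₂ = 6.59 → ξ₂ = (1·12.26 − 6.59)/1 = 5.675 mol/s.
Outlet amounts (n = n₀ + Σ ν·ξ):
  E: 76.18 − 2(12.26) = 51.65
  H: 0 + 1(12.26) − 1(5.675) = 6.59
  G: 0 + 1(5.675) = 5.675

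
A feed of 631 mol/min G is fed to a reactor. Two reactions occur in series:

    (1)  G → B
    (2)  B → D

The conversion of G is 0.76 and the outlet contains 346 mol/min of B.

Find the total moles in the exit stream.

631 mol/min

Conversion of G: G consumed = 1ξ₁ = 0.76 × 631 → ξ₁ = 479.6 mol/min.
B balance: n_B = 0 + 1ξ₁ − 1ξ₂ = 346 → ξ₂ = (1·479.6 − 346)/1 = 133.6 mol/min.
Outlet amounts (n = n₀ + Σ ν·ξ):
  G: 631 − 1(479.6) = 151.4
  B: 0 + 1(479.6) − 1(133.6) = 346
  D: 0 + 1(133.6) = 133.6
Total out = 151.4 + 346 + 133.6 = 631 mol/min.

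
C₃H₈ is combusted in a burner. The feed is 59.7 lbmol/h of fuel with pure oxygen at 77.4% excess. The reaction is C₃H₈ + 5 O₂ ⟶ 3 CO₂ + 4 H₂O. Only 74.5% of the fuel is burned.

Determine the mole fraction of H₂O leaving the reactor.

0.281

Stoichiometric O₂ = 5 × 59.7 = 298.5 lbmol/h; O₂ fed = 298.5 × 1.774 = 529.5 lbmol/h.
Fuel reacted = 0.745 × 59.7 → ξ = 44.48 lbmol/h.
Outlet (n = n₀ + ν ξ):
  C₃H₈: 59.7 − 1(44.48) = 15.22
  O₂: 529.5 − 5(44.48) = 307.2
  CO₂: 0 + 3(44.48) = 133.4
  H₂O: 0 + 4(44.48) = 177.9
Total out = 633.7 lbmol/h; y_H₂O = 177.9 / 633.7 = 0.2807.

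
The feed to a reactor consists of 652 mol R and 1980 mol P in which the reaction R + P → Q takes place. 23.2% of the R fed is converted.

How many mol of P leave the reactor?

1830 mol

R reacted = 0.232 × 652 = 151.3 mol; ν_R = −1, so ξ = 151.3/1 = 151.3 mol.
Outlet amounts (n = n₀ + ν ξ):
  R: 652 − 1(151.3) = 500.7
  P: 1980 − 1(151.3) = 1829
  Q: 0 + 1(151.3) = 151.3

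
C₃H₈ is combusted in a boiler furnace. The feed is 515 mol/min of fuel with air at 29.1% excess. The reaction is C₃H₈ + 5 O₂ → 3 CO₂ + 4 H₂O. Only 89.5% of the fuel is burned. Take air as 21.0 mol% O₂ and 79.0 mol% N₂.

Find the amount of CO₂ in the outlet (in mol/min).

1380 mol/min

Stoichiometric O₂ = 5 × 515 = 2575 mol/min; O₂ fed = 2575 × 1.291 = 3324 mol/min.
N₂ fed = 3324 × 79/21 = 12510 mol/min.
Fuel reacted = 0.895 × 515 → ξ = 460.9 mol/min.
Outlet (n = n₀ + ν ξ):
  C₃H₈: 515 − 1(460.9) = 54.07
  O₂: 3324 − 5(460.9) = 1020
  N₂: 12510 (inert)
  CO₂: 0 + 3(460.9) = 1383
  H₂O: 0 + 4(460.9) = 1844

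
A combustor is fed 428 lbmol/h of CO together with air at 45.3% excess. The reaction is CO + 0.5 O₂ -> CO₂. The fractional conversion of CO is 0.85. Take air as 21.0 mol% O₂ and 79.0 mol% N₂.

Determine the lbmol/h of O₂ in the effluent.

129 lbmol/h

Stoichiometric O₂ = 0.5 × 428 = 214 lbmol/h; O₂ fed = 214 × 1.453 = 310.9 lbmol/h.
N₂ fed = 310.9 × 79/21 = 1170 lbmol/h.
Fuel reacted = 0.85 × 428 → ξ = 363.8 lbmol/h.
Outlet (n = n₀ + ν ξ):
  CO: 428 − 1(363.8) = 64.2
  O₂: 310.9 − 0.5(363.8) = 129
  N₂: 1170 (inert)
  CO₂: 0 + 1(363.8) = 363.8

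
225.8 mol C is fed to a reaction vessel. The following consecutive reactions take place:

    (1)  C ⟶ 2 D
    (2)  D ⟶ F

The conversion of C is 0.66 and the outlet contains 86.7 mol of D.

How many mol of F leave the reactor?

211 mol

Conversion of C: C consumed = 1ξ₁ = 0.66 × 225.8 → ξ₁ = 149 mol.
D balance: n_D = 0 + 2ξ₁ − 1ξ₂ = 86.7 → ξ₂ = (2·149 − 86.7)/1 = 211.4 mol.
Outlet amounts (n = n₀ + Σ ν·ξ):
  C: 225.8 − 1(149) = 76.77
  D: 0 + 2(149) − 1(211.4) = 86.7
  F: 0 + 1(211.4) = 211.4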